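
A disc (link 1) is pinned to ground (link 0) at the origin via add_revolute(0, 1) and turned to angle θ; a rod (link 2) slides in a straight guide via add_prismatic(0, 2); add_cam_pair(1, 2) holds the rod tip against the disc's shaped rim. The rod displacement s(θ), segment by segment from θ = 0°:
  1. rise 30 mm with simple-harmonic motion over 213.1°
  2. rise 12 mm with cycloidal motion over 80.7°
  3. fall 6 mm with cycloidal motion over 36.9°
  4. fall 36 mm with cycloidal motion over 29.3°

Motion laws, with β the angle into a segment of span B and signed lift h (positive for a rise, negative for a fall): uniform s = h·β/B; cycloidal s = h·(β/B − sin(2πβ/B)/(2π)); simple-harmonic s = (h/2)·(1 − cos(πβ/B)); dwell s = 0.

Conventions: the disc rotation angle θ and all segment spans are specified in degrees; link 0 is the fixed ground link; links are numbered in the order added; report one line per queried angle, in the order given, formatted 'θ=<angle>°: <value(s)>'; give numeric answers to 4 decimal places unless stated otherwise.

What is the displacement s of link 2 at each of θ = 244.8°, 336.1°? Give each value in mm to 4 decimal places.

segment 1 (0° to 213.1°, simple-harmonic, h = 30) is passed completely: s = 0.0000 + (30) = 30.0000
θ = 244.8° falls in segment 2 (213.1° to 293.8°, cycloidal, h = 12): β = 244.8 − 213.1 = 31.7°, B = 80.7°; Δs = 12·(0.3928 − sin(2π·0.3928)/(2π)) = 3.5226; s = 30.0000 + 3.5226 = 33.5226
segment 2 (213.1° to 293.8°, cycloidal, h = 12) is passed completely: s = 30.0000 + (12) = 42.0000
segment 3 (293.8° to 330.7°, cycloidal, h = -6) is passed completely: s = 42.0000 + (-6) = 36.0000
θ = 336.1° falls in segment 4 (330.7° to 360°, cycloidal, h = -36): β = 336.1 − 330.7 = 5.4°, B = 29.3°; Δs = -36·(0.1843 − sin(2π·0.1843)/(2π)) = -1.3865; s = 36.0000 − 1.3865 = 34.6135

θ=244.8°: 33.5226
θ=336.1°: 34.6135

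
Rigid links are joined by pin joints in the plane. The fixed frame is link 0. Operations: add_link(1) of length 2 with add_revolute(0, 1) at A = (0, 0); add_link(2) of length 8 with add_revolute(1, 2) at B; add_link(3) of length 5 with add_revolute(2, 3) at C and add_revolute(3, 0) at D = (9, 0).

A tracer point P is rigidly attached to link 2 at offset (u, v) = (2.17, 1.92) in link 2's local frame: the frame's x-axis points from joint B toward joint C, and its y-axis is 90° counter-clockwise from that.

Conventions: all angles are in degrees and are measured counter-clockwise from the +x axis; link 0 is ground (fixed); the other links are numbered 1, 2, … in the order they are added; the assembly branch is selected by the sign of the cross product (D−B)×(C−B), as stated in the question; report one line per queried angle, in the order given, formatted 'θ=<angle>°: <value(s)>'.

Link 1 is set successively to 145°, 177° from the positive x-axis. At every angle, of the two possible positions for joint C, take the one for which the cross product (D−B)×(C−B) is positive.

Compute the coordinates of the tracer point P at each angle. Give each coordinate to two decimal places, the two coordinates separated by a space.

A=(0,0), D=(9.00,0)
θ=145°: B = A + 2.00·(cos145°, sin145°) = (-1.6383, 1.1472)
θ=145°: |BD| = 10.7000
θ=145°: circle(B,8.00) ∩ circle(D,5.00): a=7.1724, h=3.5435
θ=145°:   candidates: C₊=(5.8727,3.9013) cross=37.915; C₋=(5.1129,-3.1449) cross=-37.915
θ=145°:   branch + wants cross > 0 → take C=(5.8727,3.9013) (cross=37.915)
θ=145°: ex = (C−B)/|BC| = (0.9389,0.3443); ey = (-0.3443,0.9389)
θ=145°: P = B + 2.17·ex + 1.92·ey = (-0.2619,3.6968)
θ=177°: B = A + 2.00·(cos177°, sin177°) = (-1.9973, 0.1047)
θ=177°: |BD| = 10.9978
θ=177°: circle(B,8.00) ∩ circle(D,5.00): a=7.2720, h=3.3344
θ=177°:   candidates: C₊=(5.3061,3.3697) cross=36.671; C₋=(5.2426,-3.2988) cross=-36.671
θ=177°:   branch + wants cross > 0 → take C=(5.3061,3.3697) (cross=36.671)
θ=177°: ex = (C−B)/|BC| = (0.9129,0.4081); ey = (-0.4081,0.9129)
θ=177°: P = B + 2.17·ex + 1.92·ey = (-0.7998,2.7431)

θ=145°: -0.26 3.70
θ=177°: -0.80 2.74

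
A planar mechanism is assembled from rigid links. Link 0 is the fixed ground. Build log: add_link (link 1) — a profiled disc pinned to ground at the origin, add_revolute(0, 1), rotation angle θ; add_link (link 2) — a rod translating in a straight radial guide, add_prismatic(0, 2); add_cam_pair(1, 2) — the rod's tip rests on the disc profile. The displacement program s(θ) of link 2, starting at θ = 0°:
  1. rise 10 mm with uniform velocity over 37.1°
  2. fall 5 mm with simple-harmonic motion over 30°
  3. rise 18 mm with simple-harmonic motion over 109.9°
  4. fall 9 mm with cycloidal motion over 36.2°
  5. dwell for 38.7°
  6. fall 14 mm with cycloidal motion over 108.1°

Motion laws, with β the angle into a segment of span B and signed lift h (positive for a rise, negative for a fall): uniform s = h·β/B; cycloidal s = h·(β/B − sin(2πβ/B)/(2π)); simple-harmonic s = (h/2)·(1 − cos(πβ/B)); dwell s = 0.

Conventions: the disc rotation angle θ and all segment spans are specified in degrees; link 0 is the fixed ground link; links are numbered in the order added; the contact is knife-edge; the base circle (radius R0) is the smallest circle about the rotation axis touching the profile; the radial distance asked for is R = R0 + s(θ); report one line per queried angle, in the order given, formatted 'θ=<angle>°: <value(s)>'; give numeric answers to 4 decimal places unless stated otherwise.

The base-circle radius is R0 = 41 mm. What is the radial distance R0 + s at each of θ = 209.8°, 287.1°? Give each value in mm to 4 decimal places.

seg 1 [0°–37.1°] uniform, h=10: full span → s += 10 → s = 10.0000
seg 2 [37.1°–67.1°] simple-harmonic, h=-5: full span → s += -5 → s = 5.0000
seg 3 [67.1°–177°] simple-harmonic, h=18: full span → s += 18 → s = 23.0000
seg 4 [177°–213.2°] cycloidal, h=-9: θ=209.8° here. β=32.8, B=36.2. -9·(0.9061 − sin(2π·0.9061)/(2π)) = -8.9518 → s = 14.0482
seg 4 [177°–213.2°] cycloidal, h=-9: full span → s += -9 → s = 14.0000
seg 5 [213.2°–251.9°] dwell: s stays 14.0000
seg 6 [251.9°–360°] cycloidal, h=-14: θ=287.1° here. β=35.2, B=108.1. -14·(0.3256 − sin(2π·0.3256)/(2π)) = -2.5774 → s = 11.4226
θ=209.8°: R = R0 + s = 41 + 14.0482 = 55.0482
θ=287.1°: R = R0 + s = 41 + 11.4226 = 52.4226

θ=209.8°: 55.0482
θ=287.1°: 52.4226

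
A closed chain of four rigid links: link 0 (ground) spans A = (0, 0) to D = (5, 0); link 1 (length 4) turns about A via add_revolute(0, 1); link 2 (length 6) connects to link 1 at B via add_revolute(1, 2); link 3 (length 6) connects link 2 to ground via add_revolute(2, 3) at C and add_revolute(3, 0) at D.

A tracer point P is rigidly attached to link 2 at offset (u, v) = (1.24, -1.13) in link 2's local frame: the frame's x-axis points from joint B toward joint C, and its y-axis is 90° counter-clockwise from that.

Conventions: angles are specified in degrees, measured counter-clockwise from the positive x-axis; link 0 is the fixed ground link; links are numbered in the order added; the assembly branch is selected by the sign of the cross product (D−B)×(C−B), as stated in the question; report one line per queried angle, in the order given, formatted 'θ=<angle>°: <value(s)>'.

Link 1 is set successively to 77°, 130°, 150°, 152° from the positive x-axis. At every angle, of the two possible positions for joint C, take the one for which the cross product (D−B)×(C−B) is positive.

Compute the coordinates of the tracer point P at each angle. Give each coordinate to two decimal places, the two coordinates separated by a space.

A=(0,0), D=(5.00,0)
θ=77°: B = A + 4.00·(cos77°, sin77°) = (0.8998, 3.8975)
θ=77°: |BD| = 5.6570
θ=77°: circle(B,6.00) ∩ circle(D,6.00): a=2.8285, h=5.2915
θ=77°:   candidates: C₊=(6.5955,5.7840) cross=29.934; C₋=(-0.6957,-1.8865) cross=-29.934
θ=77°:   branch + wants cross > 0 → take C=(6.5955,5.7840) (cross=29.934)
θ=77°: ex = (C−B)/|BC| = (0.9493,0.3144); ey = (-0.3144,0.9493)
θ=77°: P = B + 1.24·ex + -1.13·ey = (2.4322,3.2147)
θ=130°: B = A + 4.00·(cos130°, sin130°) = (-2.5712, 3.0642)
θ=130°: |BD| = 8.1677
θ=130°: circle(B,6.00) ∩ circle(D,6.00): a=4.0839, h=4.3957
θ=130°:   candidates: C₊=(2.8635,5.6067) cross=35.903; C₋=(-0.4347,-2.5425) cross=-35.903
θ=130°:   branch + wants cross > 0 → take C=(2.8635,5.6067) (cross=35.903)
θ=130°: ex = (C−B)/|BC| = (0.9058,0.4238); ey = (-0.4238,0.9058)
θ=130°: P = B + 1.24·ex + -1.13·ey = (-0.9691,2.5661)
θ=150°: B = A + 4.00·(cos150°, sin150°) = (-3.4641, 2.0000)
θ=150°: |BD| = 8.6972
θ=150°: circle(B,6.00) ∩ circle(D,6.00): a=4.3486, h=4.1340
θ=150°:   candidates: C₊=(1.7186,5.0232) cross=35.954; C₋=(-0.1827,-3.0232) cross=-35.954
θ=150°:   branch + wants cross > 0 → take C=(1.7186,5.0232) (cross=35.954)
θ=150°: ex = (C−B)/|BC| = (0.8638,0.5039); ey = (-0.5039,0.8638)
θ=150°: P = B + 1.24·ex + -1.13·ey = (-1.8236,1.6487)
θ=152°: B = A + 4.00·(cos152°, sin152°) = (-3.5318, 1.8779)
θ=152°: |BD| = 8.7360
θ=152°: circle(B,6.00) ∩ circle(D,6.00): a=4.3680, h=4.1135
θ=152°:   candidates: C₊=(1.6183,4.9562) cross=35.935; C₋=(-0.1501,-3.0784) cross=-35.935
θ=152°:   branch + wants cross > 0 → take C=(1.6183,4.9562) (cross=35.935)
θ=152°: ex = (C−B)/|BC| = (0.8584,0.5131); ey = (-0.5131,0.8584)
θ=152°: P = B + 1.24·ex + -1.13·ey = (-1.8877,1.5441)

θ=77°: 2.43 3.21
θ=130°: -0.97 2.57
θ=150°: -1.82 1.65
θ=152°: -1.89 1.54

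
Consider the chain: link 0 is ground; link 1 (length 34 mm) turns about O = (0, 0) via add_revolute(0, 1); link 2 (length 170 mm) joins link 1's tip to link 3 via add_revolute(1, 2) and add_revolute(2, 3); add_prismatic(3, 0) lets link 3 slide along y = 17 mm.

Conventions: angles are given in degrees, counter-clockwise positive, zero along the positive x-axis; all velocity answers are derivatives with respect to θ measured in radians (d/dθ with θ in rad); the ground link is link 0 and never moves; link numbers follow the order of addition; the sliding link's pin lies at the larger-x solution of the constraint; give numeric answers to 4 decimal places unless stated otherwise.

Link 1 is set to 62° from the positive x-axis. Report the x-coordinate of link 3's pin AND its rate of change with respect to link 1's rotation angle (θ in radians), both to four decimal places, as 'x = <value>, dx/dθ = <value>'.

geometry: r = 34 mm, L = 170 mm, e = 17 mm
crank pin P = (r cos θ, r sin θ) = (15.962033, 30.020218)
h = r sin θ − e = 30.020218 − 17 = 13.020218
x = r cos θ + √(L² − h²) = 15.962033 + 169.500661 = 185.462694
dx/dθ = −r sin θ − h·r cos θ/√(L² − h²) (θ in radians; h = 13.020218) = -31.246344

x = 185.4627, dx/dθ = -31.2463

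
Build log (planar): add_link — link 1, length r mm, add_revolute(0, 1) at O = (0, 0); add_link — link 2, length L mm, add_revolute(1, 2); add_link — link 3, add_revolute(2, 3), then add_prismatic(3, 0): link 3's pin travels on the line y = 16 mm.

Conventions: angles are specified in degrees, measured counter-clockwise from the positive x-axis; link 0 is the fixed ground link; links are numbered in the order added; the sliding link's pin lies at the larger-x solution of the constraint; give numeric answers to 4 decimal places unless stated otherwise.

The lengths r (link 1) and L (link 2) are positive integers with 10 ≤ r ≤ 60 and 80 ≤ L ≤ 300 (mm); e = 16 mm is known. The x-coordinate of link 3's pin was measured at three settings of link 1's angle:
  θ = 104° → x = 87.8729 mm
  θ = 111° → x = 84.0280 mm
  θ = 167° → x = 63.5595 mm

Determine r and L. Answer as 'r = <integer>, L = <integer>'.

constraint per measurement: (x − r cos θ)² + (r sin θ − e)² = L²
subtracting the θ₁ and θ₂ equations cancels the r² and L² terms:
r = (x₁² − x₂²) / (2[(x₁cos θ₁ + e sin θ₁) − (x₂cos θ₂ + e sin θ₂)]) = 35.0001 → r = 35
L² = (x₁ − r cos θ₁)² + (r sin θ₁ − e)² = 9604.0018 → L = 98.0000 → L = 98
check at θ₃=167°: x = 63.5595 (printed 63.5595) ✓

r = 35, L = 98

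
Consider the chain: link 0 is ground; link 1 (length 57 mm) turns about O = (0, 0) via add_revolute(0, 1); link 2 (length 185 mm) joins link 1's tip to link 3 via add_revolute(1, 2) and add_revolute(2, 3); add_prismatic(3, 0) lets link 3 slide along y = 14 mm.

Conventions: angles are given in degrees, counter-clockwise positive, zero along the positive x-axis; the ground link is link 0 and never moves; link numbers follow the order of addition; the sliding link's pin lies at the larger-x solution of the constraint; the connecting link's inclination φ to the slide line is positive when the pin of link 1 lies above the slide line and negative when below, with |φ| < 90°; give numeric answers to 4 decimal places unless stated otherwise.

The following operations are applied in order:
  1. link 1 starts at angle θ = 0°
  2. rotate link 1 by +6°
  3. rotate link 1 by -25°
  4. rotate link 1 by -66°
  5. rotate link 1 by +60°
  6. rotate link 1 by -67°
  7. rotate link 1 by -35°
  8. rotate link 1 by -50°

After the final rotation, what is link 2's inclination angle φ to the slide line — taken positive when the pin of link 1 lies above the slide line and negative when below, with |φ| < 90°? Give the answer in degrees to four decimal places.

geometry: r = 57 mm, L = 185 mm, e = 14 mm; θ starts at 0°
rotate link 1 by +6°: θ ← 0° +6° = 6°
rotate link 1 by -25°: θ ← 6° -25° = -19°
rotate link 1 by -66°: θ ← -19° -66° = -85°
rotate link 1 by +60°: θ ← -85° +60° = -25°
rotate link 1 by -67°: θ ← -25° -67° = -92°
rotate link 1 by -35°: θ ← -92° -35° = -127°
rotate link 1 by -50°: θ ← -127° -50° = -177°
h = r sin θ − e = -2.983150 − 14 = -16.983150
sin φ = h / L = -16.983150 / 185 = -0.09180081
φ = arcsin(-0.09180081) = -5.267215°

-5.2672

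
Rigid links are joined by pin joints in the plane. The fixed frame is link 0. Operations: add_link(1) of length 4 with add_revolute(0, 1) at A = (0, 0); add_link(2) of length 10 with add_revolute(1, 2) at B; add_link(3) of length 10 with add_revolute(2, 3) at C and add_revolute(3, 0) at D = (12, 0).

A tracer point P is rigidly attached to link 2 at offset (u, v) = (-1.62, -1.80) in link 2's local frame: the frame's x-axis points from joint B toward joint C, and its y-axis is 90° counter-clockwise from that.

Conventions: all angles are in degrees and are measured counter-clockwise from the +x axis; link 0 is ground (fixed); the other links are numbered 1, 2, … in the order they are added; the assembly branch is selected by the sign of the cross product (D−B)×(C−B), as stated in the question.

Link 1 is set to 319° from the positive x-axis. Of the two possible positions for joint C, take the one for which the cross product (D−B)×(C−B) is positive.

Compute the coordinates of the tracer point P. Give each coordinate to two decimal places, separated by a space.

A=(0,0), D=(12.00,0)
B = A + 4.00·(cos319°, sin319°) = (3.0188, -2.6242)
|BD| = 9.3567
circle(B,10.00) ∩ circle(D,10.00): a=4.6784, h=8.8382
  candidates: C₊=(5.0306,7.1713) cross=82.696; C₋=(9.9882,-9.7955) cross=-82.696
  branch + wants cross > 0 → take C=(5.0306,7.1713) (cross=82.696)
ex = (C−B)/|BC| = (0.2012,0.9796); ey = (-0.9796,0.2012)
P = B + -1.62·ex + -1.80·ey = (4.4561,-4.5732)

4.46 -4.57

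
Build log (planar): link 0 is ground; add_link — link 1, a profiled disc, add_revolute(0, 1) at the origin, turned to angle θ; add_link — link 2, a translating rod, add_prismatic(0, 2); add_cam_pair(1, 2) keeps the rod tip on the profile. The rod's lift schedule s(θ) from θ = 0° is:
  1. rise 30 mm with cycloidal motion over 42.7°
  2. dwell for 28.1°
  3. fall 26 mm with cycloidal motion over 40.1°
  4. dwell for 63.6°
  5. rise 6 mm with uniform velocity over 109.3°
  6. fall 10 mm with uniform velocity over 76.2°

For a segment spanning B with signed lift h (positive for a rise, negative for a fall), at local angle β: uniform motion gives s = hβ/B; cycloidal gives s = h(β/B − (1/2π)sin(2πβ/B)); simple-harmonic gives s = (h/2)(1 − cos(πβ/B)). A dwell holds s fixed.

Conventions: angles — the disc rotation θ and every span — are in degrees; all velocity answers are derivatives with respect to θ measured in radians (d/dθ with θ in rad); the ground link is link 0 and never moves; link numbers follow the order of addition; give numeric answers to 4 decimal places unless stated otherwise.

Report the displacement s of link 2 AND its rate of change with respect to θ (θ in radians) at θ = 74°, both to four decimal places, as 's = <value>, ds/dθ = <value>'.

seg 1 [0°–42.7°] cycloidal, h=30: full span → s += 30 → s = 30.0000
seg 2 [42.7°–70.8°] dwell: s stays 30.0000
seg 3 [70.8°–110.9°] cycloidal, h=-26: θ=74° here. β=3.2, B=40.1. -26·(0.0798 − sin(2π·0.0798)/(2π)) = -0.0858 → s = 29.9142
velocity in seg [70.8°–110.9°] (cycloidal), θ in radians: β = 3.2° = 0.0559 rad, B = 40.1° = 0.6999 rad; ds/dθ = (h/B)(1 − cos(2πβ/B)) = ((-26)/0.6999)(1 − cos(2π·0.0798)) = -4.572722 mm/rad

s = 29.9142, ds/dθ = -4.5727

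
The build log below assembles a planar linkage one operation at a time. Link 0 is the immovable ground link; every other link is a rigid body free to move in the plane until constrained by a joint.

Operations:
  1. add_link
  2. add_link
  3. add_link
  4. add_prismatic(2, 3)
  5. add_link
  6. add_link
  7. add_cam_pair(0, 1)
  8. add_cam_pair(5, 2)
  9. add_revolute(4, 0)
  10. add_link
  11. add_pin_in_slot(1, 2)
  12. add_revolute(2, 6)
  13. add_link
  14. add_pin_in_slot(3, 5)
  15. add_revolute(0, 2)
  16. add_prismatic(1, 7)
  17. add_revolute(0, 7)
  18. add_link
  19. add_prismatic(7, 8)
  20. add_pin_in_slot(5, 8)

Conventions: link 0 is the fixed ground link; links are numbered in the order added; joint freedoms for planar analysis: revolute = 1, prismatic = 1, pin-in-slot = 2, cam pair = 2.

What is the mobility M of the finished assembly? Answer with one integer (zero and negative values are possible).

link 0 = ground. State L|J1|J2 = 1|0|0
+link1  2|0|0
+link2  3|0|0
+link3  4|0|0
P(2,3) f=1→J1  4|1|0
+link4  5|1|0
+link5  6|1|0
C(0,1) f=2→J2  6|1|1
C(5,2) f=2→J2  6|1|2
R(4,0) f=1→J1  6|2|2
+link6  7|2|2
PS(1,2) f=2→J2  7|2|3
R(2,6) f=1→J1  7|3|3
+link7  8|3|3
PS(3,5) f=2→J2  8|3|4
R(0,2) f=1→J1  8|4|4
P(1,7) f=1→J1  8|5|4
R(0,7) f=1→J1  8|6|4
+link8  9|6|4
P(7,8) f=1→J1  9|7|4
PS(5,8) f=2→J2  9|7|5
M = 3(9−1)−2·7−5 = 24−14−5 = 5

M = 5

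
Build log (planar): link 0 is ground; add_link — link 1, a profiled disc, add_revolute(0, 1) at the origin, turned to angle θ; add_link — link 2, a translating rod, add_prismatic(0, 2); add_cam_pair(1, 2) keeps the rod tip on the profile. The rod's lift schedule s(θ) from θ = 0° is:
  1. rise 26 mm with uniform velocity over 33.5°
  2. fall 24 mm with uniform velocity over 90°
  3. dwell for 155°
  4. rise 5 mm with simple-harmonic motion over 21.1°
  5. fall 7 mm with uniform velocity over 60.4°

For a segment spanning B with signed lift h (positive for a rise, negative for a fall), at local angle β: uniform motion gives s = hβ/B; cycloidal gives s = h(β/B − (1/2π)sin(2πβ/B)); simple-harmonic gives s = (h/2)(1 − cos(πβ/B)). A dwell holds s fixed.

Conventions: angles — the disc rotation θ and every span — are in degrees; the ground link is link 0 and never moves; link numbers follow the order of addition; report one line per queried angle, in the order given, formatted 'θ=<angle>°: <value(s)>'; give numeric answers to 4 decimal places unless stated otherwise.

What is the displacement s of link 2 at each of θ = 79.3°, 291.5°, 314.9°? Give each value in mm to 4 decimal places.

seg 1 [0°–33.5°] uniform, h=26: full span → s += 26 → s = 26.0000
seg 2 [33.5°–123.5°] uniform, h=-24: θ=79.3° here. β=45.8, B=90. -24·45.8/90 = -12.2133 → s = 13.7867
seg 2 [33.5°–123.5°] uniform, h=-24: full span → s += -24 → s = 2.0000
seg 3 [123.5°–278.5°] dwell: s stays 2.0000
seg 4 [278.5°–299.6°] simple-harmonic, h=5: θ=291.5° here. β=13, B=21.1. 5/2·(1 − cos(π·0.6161)) = 3.3919 → s = 5.3919
seg 4 [278.5°–299.6°] simple-harmonic, h=5: full span → s += 5 → s = 7.0000
seg 5 [299.6°–360°] uniform, h=-7: θ=314.9° here. β=15.3, B=60.4. -7·15.3/60.4 = -1.7732 → s = 5.2268

θ=79.3°: 13.7867
θ=291.5°: 5.3919
θ=314.9°: 5.2268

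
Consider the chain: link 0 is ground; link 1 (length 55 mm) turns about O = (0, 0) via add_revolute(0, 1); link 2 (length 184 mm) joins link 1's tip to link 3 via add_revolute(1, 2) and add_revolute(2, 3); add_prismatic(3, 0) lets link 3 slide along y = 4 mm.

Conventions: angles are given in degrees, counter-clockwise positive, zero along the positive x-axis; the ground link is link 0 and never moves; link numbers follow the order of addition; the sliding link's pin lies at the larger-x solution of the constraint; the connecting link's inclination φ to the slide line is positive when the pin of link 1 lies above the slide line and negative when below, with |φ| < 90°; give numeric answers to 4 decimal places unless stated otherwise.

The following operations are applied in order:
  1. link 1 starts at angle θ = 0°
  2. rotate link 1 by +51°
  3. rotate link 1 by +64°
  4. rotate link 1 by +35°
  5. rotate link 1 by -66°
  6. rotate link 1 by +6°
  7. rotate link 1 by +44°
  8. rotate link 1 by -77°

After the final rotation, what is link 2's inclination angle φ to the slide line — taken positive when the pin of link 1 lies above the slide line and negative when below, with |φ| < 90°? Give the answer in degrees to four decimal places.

geometry: r = 55 mm, L = 184 mm, e = 4 mm; θ starts at 0°
rotate link 1 by +51°: θ ← 0° +51° = 51°
rotate link 1 by +64°: θ ← 51° +64° = 115°
rotate link 1 by +35°: θ ← 115° +35° = 150°
rotate link 1 by -66°: θ ← 150° -66° = 84°
rotate link 1 by +6°: θ ← 84° +6° = 90°
rotate link 1 by +44°: θ ← 90° +44° = 134°
rotate link 1 by -77°: θ ← 134° -77° = 57°
h = r sin θ − e = 46.126881 − 4 = 42.126881
sin φ = h / L = 42.126881 / 184 = 0.22895044
φ = arcsin(0.22895044) = 13.235288°

13.2353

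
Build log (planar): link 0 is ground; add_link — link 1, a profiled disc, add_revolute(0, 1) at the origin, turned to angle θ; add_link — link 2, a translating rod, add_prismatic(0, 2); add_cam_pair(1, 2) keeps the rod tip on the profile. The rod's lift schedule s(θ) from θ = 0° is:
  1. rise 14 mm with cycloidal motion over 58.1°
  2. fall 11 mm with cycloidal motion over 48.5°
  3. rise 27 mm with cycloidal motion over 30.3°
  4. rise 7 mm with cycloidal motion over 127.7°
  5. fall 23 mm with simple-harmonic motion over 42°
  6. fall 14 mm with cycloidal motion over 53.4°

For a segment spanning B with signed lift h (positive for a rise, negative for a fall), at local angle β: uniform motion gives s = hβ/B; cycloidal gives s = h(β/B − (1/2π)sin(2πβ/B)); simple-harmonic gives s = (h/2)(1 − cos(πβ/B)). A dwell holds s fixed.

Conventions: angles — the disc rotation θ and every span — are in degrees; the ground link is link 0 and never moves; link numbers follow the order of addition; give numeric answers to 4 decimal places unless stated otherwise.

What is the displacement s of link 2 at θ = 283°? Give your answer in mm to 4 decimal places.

seg 1 [0°–58.1°] cycloidal, h=14: full span → s += 14 → s = 14.0000
seg 2 [58.1°–106.6°] cycloidal, h=-11: full span → s += -11 → s = 3.0000
seg 3 [106.6°–136.9°] cycloidal, h=27: full span → s += 27 → s = 30.0000
seg 4 [136.9°–264.6°] cycloidal, h=7: full span → s += 7 → s = 37.0000
seg 5 [264.6°–306.6°] simple-harmonic, h=-23: θ=283° here. β=18.4, B=42. -23/2·(1 − cos(π·0.4381)) = -9.2776 → s = 27.7224

27.7224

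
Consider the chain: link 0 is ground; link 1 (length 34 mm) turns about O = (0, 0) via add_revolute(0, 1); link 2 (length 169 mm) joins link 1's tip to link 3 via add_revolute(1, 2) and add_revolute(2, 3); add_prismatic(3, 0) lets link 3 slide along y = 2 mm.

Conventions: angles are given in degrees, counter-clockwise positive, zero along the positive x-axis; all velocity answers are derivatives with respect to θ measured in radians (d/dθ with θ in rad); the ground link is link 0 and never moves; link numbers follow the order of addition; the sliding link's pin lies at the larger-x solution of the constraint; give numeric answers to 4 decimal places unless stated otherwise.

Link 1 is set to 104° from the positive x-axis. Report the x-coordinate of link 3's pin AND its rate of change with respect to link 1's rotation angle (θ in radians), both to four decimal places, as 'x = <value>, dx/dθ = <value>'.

geometry: r = 34 mm, L = 169 mm, e = 2 mm
crank pin P = (r cos θ, r sin θ) = (-8.225344, 32.990055)
h = r sin θ − e = 32.990055 − 2 = 30.990055
x = r cos θ + √(L² − h²) = -8.225344 + 166.134333 = 157.908988
dx/dθ = −r sin θ − h·r cos θ/√(L² − h²) (θ in radians; h = 30.990055) = -31.455731

x = 157.9090, dx/dθ = -31.4557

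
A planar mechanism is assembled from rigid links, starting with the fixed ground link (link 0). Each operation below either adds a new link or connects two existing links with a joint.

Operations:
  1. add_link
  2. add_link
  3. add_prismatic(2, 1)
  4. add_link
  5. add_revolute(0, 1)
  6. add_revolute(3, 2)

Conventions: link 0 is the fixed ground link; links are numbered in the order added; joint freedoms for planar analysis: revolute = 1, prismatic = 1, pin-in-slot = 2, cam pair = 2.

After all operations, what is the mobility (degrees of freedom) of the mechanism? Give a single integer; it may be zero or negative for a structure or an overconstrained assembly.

link 0 = ground. State L|J1|J2 = 1|0|0
+link1  2|0|0
+link2  3|0|0
P(2,1) f=1→J1  3|1|0
+link3  4|1|0
R(0,1) f=1→J1  4|2|0
R(3,2) f=1→J1  4|3|0
M = 3(4−1)−2·3−0 = 9−6−0 = 3

M = 3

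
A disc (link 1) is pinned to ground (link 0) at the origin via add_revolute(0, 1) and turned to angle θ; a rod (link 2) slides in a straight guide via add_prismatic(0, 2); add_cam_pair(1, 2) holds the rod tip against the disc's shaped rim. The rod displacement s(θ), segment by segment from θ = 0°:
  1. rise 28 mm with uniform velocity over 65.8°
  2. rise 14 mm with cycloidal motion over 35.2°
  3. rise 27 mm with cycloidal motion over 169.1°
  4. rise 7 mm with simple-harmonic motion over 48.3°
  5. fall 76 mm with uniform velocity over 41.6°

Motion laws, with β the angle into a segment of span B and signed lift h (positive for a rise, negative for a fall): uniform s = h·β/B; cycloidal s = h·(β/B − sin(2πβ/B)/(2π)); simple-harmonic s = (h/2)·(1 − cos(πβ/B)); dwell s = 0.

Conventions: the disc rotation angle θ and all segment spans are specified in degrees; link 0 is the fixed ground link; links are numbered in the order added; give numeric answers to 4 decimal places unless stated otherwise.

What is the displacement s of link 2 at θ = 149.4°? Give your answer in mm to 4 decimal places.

segment 1 (0° to 65.8°, uniform, h = 28) is passed completely: s = 0.0000 + (28) = 28.0000
segment 2 (65.8° to 101°, cycloidal, h = 14) is passed completely: s = 28.0000 + (14) = 42.0000
θ = 149.4° falls in segment 3 (101° to 270.1°, cycloidal, h = 27): β = 149.4 − 101 = 48.4°, B = 169.1°; Δs = 27·(0.2862 − sin(2π·0.2862)/(2π)) = 3.5416; s = 42.0000 + 3.5416 = 45.5416

45.5416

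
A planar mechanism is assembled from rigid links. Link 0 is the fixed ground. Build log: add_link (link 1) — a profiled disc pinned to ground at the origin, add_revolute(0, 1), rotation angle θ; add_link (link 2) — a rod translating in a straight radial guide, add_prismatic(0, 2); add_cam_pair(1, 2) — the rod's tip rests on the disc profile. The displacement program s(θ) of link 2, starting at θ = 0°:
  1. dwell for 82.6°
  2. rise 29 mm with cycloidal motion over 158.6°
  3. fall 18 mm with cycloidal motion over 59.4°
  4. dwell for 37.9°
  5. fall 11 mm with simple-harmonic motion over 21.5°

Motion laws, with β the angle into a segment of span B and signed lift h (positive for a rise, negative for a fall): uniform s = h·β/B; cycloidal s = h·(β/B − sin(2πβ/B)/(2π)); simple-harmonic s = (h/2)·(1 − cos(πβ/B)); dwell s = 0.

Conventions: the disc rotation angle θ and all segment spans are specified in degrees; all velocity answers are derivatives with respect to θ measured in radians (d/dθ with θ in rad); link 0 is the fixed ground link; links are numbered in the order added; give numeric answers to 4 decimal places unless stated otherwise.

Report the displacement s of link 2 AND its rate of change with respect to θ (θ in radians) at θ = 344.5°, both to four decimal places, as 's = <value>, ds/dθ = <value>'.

seg 1 [0°–82.6°] dwell: s stays 0.0000
seg 2 [82.6°–241.2°] cycloidal, h=29: full span → s += 29 → s = 29.0000
seg 3 [241.2°–300.6°] cycloidal, h=-18: full span → s += -18 → s = 11.0000
seg 4 [300.6°–338.5°] dwell: s stays 11.0000
seg 5 [338.5°–360°] simple-harmonic, h=-11: θ=344.5° here. β=6, B=21.5. -11/2·(1 − cos(π·0.2791)) = -1.9818 → s = 9.0182
velocity in seg [338.5°–360°] (simple-harmonic), θ in radians: β = 6° = 0.1047 rad, B = 21.5° = 0.3752 rad; ds/dθ = (πh/(2B)) sin(πβ/B) = (π·(-11)/(2·0.3752)) sin(π·0.2791) = -35.393519 mm/rad

s = 9.0182, ds/dθ = -35.3935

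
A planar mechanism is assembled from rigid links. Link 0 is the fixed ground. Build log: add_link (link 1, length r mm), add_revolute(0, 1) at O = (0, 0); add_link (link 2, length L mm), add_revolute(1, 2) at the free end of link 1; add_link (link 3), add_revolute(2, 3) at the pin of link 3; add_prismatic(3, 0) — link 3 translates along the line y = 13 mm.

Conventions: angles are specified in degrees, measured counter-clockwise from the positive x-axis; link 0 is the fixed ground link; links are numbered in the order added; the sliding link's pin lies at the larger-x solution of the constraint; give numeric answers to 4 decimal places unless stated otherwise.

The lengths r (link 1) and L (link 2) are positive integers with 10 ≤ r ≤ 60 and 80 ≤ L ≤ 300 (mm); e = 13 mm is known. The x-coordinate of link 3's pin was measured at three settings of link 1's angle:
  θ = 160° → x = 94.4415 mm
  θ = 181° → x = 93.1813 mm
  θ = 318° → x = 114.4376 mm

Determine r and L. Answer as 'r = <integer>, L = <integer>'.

constraint per measurement: (x − r cos θ)² + (r sin θ − e)² = L²
subtracting the θ₁ and θ₂ equations cancels the r² and L² terms:
r = (x₁² − x₂²) / (2[(x₁cos θ₁ + e sin θ₁) − (x₂cos θ₂ + e sin θ₂)]) = 12.9995 → r = 13
L² = (x₁ − r cos θ₁)² + (r sin θ₁ − e)² = 11448.9896 → L = 107.0000 → L = 107
check at θ₃=318°: x = 114.4376 (printed 114.4376) ✓

r = 13, L = 107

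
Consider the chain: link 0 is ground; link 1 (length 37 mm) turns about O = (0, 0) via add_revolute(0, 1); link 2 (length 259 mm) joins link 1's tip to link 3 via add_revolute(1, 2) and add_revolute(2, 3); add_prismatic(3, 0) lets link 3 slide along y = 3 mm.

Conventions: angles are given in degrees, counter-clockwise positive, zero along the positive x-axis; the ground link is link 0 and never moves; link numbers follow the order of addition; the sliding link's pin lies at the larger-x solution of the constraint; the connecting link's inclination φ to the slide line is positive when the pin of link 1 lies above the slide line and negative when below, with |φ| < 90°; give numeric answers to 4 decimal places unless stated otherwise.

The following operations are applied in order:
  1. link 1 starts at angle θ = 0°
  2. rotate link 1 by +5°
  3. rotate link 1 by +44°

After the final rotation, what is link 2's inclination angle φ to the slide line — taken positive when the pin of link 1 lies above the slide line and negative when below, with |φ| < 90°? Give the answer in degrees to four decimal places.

geometry: r = 37 mm, L = 259 mm, e = 3 mm; θ starts at 0°
rotate link 1 by +5°: θ ← 0° +5° = 5°
rotate link 1 by +44°: θ ← 5° +44° = 49°
h = r sin θ − e = 27.924254 − 3 = 24.924254
sin φ = h / L = 24.924254 / 259 = 0.09623264
φ = arcsin(0.09623264) = 5.522270°

5.5223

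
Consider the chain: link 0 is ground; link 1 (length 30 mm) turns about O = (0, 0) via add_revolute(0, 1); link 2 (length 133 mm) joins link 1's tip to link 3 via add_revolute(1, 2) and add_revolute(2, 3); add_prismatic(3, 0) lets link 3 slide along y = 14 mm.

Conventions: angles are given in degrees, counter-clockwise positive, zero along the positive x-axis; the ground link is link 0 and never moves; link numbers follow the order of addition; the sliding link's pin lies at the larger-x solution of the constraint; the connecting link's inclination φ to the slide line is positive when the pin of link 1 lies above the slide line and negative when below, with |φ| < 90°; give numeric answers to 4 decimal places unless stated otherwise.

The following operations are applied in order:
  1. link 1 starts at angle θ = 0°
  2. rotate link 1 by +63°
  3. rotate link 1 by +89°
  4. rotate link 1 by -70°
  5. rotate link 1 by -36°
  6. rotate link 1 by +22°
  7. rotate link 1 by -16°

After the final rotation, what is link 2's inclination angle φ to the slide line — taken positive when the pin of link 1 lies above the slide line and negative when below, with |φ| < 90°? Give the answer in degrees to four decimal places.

geometry: r = 30 mm, L = 133 mm, e = 14 mm; θ starts at 0°
rotate link 1 by +63°: θ ← 0° +63° = 63°
rotate link 1 by +89°: θ ← 63° +89° = 152°
rotate link 1 by -70°: θ ← 152° -70° = 82°
rotate link 1 by -36°: θ ← 82° -36° = 46°
rotate link 1 by +22°: θ ← 46° +22° = 68°
rotate link 1 by -16°: θ ← 68° -16° = 52°
h = r sin θ − e = 23.640323 − 14 = 9.640323
sin φ = h / L = 9.640323 / 133 = 0.07248363
φ = arcsin(0.07248363) = 4.156651°

4.1567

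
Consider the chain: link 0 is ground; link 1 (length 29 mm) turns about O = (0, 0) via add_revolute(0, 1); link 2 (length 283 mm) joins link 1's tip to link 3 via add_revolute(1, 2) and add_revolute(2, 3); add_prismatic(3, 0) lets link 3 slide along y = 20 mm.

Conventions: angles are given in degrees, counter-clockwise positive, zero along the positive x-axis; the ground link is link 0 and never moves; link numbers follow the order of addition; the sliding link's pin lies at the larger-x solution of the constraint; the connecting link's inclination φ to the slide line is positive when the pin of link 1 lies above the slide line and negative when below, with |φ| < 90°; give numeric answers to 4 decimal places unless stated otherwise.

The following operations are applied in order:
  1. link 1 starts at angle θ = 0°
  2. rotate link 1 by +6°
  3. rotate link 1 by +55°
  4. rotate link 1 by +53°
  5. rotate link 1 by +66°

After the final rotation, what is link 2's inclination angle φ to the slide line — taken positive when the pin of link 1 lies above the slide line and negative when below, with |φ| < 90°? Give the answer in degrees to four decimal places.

geometry: r = 29 mm, L = 283 mm, e = 20 mm; θ starts at 0°
rotate link 1 by +6°: θ ← 0° +6° = 6°
rotate link 1 by +55°: θ ← 6° +55° = 61°
rotate link 1 by +53°: θ ← 61° +53° = 114°
rotate link 1 by +66°: θ ← 114° +66° = 180°
h = r sin θ − e = 0.000000 − 20 = -20.000000
sin φ = h / L = -20.000000 / 283 = -0.07067138
φ = arcsin(-0.07067138) = -4.052550°

-4.0525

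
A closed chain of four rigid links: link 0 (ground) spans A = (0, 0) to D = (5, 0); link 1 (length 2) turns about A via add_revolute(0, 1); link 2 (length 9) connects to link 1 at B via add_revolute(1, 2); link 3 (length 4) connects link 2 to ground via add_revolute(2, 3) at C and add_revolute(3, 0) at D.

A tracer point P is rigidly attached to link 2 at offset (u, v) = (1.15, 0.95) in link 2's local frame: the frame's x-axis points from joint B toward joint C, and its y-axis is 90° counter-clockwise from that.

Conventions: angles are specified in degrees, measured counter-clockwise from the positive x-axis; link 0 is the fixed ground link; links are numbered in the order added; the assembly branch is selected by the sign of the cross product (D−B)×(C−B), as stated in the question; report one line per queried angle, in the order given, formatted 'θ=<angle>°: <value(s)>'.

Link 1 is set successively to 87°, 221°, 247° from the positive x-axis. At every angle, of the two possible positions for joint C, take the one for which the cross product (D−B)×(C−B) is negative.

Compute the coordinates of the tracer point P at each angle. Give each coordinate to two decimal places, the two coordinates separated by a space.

A=(0,0), D=(5.00,0)
θ=87°: B = A + 2.00·(cos87°, sin87°) = (0.1047, 1.9973)
θ=87°: |BD| = 5.2871
θ=87°: circle(B,9.00) ∩ circle(D,4.00): a=8.7906, h=1.9301
θ=87°:   candidates: C₊=(8.9730,0.4636) cross=10.205; C₋=(7.5148,-3.1106) cross=-10.205
θ=87°:   branch - wants cross < 0 → take C=(7.5148,-3.1106) (cross=-10.205)
θ=87°: ex = (C−B)/|BC| = (0.8233,-0.5675); ey = (0.5675,0.8233)
θ=87°: P = B + 1.15·ex + 0.95·ey = (1.5907,2.1268)
θ=221°: B = A + 2.00·(cos221°, sin221°) = (-1.5094, -1.3121)
θ=221°: |BD| = 6.6403
θ=221°: circle(B,9.00) ∩ circle(D,4.00): a=8.2145, h=3.6772
θ=221°:   candidates: C₊=(5.8165,3.9158) cross=24.418; C₋=(7.2697,-3.2937) cross=-24.418
θ=221°:   branch - wants cross < 0 → take C=(7.2697,-3.2937) (cross=-24.418)
θ=221°: ex = (C−B)/|BC| = (0.9755,-0.2202); ey = (0.2202,0.9755)
θ=221°: P = B + 1.15·ex + 0.95·ey = (-0.1785,-0.6386)
θ=247°: B = A + 2.00·(cos247°, sin247°) = (-0.7815, -1.8410)
θ=247°: |BD| = 6.0675
θ=247°: circle(B,9.00) ∩ circle(D,4.00): a=8.3902, h=3.2566
θ=247°:   candidates: C₊=(6.2250,3.8078) cross=19.759; C₋=(8.2013,-2.3983) cross=-19.759
θ=247°:   branch - wants cross < 0 → take C=(8.2013,-2.3983) (cross=-19.759)
θ=247°: ex = (C−B)/|BC| = (0.9981,-0.0619); ey = (0.0619,0.9981)
θ=247°: P = B + 1.15·ex + 0.95·ey = (0.4252,-0.9640)

θ=87°: 1.59 2.13
θ=221°: -0.18 -0.64
θ=247°: 0.43 -0.96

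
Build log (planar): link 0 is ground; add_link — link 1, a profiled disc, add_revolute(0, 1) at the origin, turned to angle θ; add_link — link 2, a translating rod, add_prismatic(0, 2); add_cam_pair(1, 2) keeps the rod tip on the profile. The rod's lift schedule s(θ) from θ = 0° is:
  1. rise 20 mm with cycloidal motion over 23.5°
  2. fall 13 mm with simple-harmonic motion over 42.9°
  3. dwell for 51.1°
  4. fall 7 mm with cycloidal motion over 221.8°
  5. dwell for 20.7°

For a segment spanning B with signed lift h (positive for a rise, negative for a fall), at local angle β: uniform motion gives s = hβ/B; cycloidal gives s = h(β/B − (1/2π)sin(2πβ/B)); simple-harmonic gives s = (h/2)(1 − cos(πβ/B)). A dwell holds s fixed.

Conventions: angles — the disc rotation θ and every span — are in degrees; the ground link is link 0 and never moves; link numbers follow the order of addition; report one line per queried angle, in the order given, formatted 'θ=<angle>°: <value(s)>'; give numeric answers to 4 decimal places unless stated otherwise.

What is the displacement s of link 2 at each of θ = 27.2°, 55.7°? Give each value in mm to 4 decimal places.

seg 1 [0°–23.5°] cycloidal, h=20: full span → s += 20 → s = 20.0000
seg 2 [23.5°–66.4°] simple-harmonic, h=-13: θ=27.2° here. β=3.7, B=42.9. -13/2·(1 − cos(π·0.0862)) = -0.2371 → s = 19.7629
seg 2 [23.5°–66.4°] simple-harmonic, h=-13: θ=55.7° here. β=32.2, B=42.9. -13/2·(1 − cos(π·0.7506)) = -11.1046 → s = 8.8954

θ=27.2°: 19.7629
θ=55.7°: 8.8954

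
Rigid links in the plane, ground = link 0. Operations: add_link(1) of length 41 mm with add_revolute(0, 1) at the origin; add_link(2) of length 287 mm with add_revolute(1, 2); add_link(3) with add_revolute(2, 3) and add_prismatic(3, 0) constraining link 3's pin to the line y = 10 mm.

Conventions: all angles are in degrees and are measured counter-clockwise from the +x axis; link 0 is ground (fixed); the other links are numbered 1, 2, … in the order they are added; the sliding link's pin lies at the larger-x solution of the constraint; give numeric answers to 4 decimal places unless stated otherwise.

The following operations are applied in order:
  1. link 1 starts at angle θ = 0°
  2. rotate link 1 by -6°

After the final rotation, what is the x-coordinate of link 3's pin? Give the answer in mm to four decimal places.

geometry: r = 41 mm, L = 287 mm, e = 10 mm; θ starts at 0°
rotate link 1 by -6°: θ ← 0° -6° = -6°
crank pin P = (r cos θ, r sin θ) = (40.775398, -4.285667)
h = r sin θ − e = -4.285667 − 10 = -14.285667
x = r cos θ + √(L² − h²) = 40.775398 + 286.644239 = 327.419637

327.4196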